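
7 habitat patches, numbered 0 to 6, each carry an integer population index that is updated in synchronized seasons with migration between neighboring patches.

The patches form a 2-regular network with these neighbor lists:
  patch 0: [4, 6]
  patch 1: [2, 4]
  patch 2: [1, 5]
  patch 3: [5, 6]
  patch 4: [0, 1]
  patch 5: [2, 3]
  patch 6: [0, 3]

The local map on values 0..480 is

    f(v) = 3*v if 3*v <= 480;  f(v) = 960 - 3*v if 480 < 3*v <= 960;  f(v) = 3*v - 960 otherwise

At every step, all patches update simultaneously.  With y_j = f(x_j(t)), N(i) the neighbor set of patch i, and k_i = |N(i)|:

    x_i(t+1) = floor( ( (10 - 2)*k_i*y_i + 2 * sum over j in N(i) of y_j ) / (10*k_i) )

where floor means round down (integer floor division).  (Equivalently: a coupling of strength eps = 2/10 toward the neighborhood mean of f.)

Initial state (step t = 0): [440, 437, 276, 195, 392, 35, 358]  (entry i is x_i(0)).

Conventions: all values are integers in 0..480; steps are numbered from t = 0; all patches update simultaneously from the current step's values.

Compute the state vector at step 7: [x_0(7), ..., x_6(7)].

Simulating step by step:
t=0: [440, 437, 276, 195, 392, 35, 358]
t=1: [321, 315, 151, 321, 243, 134, 164]
t=2: [72, 80, 404, 89, 186, 367, 375]
t=3: [229, 257, 239, 244, 367, 164, 180]
t=4: [274, 189, 260, 271, 159, 421, 386]
t=5: [177, 380, 213, 167, 434, 275, 186]
t=6: [417, 210, 288, 420, 334, 186, 410]
t=7: [264, 277, 150, 307, 95, 361, 275]

Answer: [264, 277, 150, 307, 95, 361, 275]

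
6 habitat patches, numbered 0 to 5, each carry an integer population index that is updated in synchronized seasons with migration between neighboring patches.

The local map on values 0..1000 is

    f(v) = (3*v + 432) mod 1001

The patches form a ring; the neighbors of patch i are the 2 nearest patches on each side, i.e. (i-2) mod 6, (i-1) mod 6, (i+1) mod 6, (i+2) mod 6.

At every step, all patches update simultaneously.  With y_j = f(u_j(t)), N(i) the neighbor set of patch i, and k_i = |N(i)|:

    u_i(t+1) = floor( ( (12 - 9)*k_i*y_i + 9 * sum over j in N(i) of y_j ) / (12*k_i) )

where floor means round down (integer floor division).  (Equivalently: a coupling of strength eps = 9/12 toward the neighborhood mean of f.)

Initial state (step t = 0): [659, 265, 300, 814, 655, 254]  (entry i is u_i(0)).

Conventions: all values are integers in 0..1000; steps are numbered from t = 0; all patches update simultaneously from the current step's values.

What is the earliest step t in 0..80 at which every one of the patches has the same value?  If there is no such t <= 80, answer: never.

Answer: 18
Key observation: Synchronization is absorbing here: once all patches are equal they stay equal, and step 18 is the first all-equal step.

Derivation:
t=0: [659, 265, 300, 814, 655, 254]  (not all equal)
t=1: [316, 394, 439, 432, 436, 404]  (not all equal)
t=2: [609, 621, 647, 696, 652, 621]  (not all equal)
t=3: [316, 343, 365, 381, 366, 345]  (not all equal)
t=4: [466, 479, 495, 514, 496, 480]  (not all equal)
t=5: [877, 889, 901, 913, 902, 890]  (not all equal)
t=6: [101, 110, 119, 128, 119, 110]  (not all equal)
t=7: [765, 772, 778, 785, 778, 772]  (not all equal)
t=8: [747, 752, 757, 762, 757, 752]  (not all equal)
t=9: [687, 691, 695, 699, 695, 691]  (not all equal)
t=10: [504, 507, 510, 513, 510, 507]  (not all equal)
t=11: [953, 955, 957, 959, 957, 955]  (not all equal)
t=12: [294, 296, 297, 299, 297, 296]  (not all equal)
t=13: [318, 320, 320, 322, 320, 320]  (not all equal)
t=14: [389, 391, 391, 392, 391, 391]  (not all equal)
t=15: [602, 603, 603, 604, 603, 603]  (not all equal)
t=16: [238, 239, 239, 239, 239, 239]  (not all equal)
t=17: [147, 147, 147, 148, 147, 147]  (not all equal)
t=18: [873, 873, 873, 873, 873, 873]  (all equal)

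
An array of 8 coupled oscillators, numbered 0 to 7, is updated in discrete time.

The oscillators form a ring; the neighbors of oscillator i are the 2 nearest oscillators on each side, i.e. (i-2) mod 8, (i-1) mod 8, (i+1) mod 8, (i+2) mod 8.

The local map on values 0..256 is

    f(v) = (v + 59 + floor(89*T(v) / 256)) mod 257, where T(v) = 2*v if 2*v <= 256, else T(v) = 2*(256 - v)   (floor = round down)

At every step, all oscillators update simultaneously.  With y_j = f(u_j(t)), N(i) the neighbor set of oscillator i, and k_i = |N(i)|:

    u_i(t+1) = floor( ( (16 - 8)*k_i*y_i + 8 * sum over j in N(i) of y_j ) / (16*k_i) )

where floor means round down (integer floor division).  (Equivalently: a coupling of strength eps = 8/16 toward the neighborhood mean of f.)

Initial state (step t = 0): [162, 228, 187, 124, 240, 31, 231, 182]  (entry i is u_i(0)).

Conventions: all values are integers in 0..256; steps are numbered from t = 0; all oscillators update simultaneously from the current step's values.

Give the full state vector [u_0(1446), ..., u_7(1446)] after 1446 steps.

Answer: [46, 46, 46, 46, 46, 46, 46, 46]
Key observation: The state at step 18, [21, 21, 21, 21, 21, 21, 21, 21], reappears at step 23: the system is in a cycle of period 5 from step 18 on.  Therefore the state at step 1446 equals the state at step 18 + ((1446 - 18) mod 5) = 21, which is [46, 46, 46, 46, 46, 46, 46, 46].

Derivation:
t=0: [162, 228, 187, 124, 240, 31, 231, 182]
t=1: [35, 38, 35, 37, 52, 74, 53, 47]
t=2: [124, 123, 122, 132, 144, 161, 147, 140]
t=3: [14, 12, 12, 18, 21, 25, 22, 20]
t=4: [84, 82, 82, 88, 92, 96, 94, 90]
t=5: [203, 201, 201, 207, 212, 216, 214, 210]
t=6: [41, 41, 41, 42, 43, 44, 44, 43]
t=7: [129, 128, 128, 130, 131, 132, 131, 130]
t=8: [19, 19, 19, 19, 19, 19, 19, 19]
t=9: [91, 91, 91, 91, 91, 91, 91, 91]
t=10: [213, 213, 213, 213, 213, 213, 213, 213]
t=11: [44, 44, 44, 44, 44, 44, 44, 44]
t=12: [133, 133, 133, 133, 133, 133, 133, 133]
t=13: [20, 20, 20, 20, 20, 20, 20, 20]
t=14: [92, 92, 92, 92, 92, 92, 92, 92]
t=15: [214, 214, 214, 214, 214, 214, 214, 214]
t=16: [45, 45, 45, 45, 45, 45, 45, 45]
t=17: [135, 135, 135, 135, 135, 135, 135, 135]
t=18: [21, 21, 21, 21, 21, 21, 21, 21]
t=19: [94, 94, 94, 94, 94, 94, 94, 94]
t=20: [218, 218, 218, 218, 218, 218, 218, 218]
t=21: [46, 46, 46, 46, 46, 46, 46, 46]
t=22: [136, 136, 136, 136, 136, 136, 136, 136]
t=23: [21, 21, 21, 21, 21, 21, 21, 21]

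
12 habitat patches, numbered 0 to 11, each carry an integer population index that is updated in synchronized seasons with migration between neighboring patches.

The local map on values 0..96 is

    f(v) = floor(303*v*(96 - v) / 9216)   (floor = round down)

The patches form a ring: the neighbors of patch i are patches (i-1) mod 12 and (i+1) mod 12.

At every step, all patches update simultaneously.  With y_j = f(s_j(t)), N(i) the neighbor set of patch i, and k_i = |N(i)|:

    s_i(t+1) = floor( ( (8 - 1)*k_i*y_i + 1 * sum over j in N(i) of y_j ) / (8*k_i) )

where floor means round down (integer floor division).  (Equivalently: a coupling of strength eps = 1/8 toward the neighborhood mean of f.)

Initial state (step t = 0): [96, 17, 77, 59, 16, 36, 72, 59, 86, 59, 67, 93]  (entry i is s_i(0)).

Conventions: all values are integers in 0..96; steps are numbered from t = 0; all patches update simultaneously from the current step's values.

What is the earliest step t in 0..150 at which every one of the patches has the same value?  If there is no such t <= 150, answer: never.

Answer: never
Key observation: The state at step 14 reappears at step 16 — the system is in a cycle of period 2 from step 14 on.  No step 0..16 is synchronized, and the cycle repeats forever, so no step up to 150 (or ever) has all patches equal.

Derivation:
t=0: [96, 17, 77, 59, 16, 36, 72, 59, 86, 59, 67, 93]  (not all equal)
t=1: [3, 41, 49, 67, 45, 68, 57, 67, 33, 67, 60, 11]  (not all equal)
t=2: [14, 70, 74, 64, 73, 63, 71, 63, 67, 63, 67, 31]  (not all equal)
t=3: [40, 57, 54, 65, 56, 66, 59, 67, 63, 67, 63, 64]  (not all equal)
t=4: [72, 73, 73, 66, 72, 65, 70, 63, 67, 63, 67, 67]  (not all equal)
t=5: [56, 55, 55, 63, 57, 64, 60, 67, 63, 67, 63, 62]  (not all equal)
t=6: [72, 73, 73, 68, 72, 67, 70, 63, 67, 63, 67, 69]  (not all equal)
t=7: [56, 55, 55, 61, 56, 62, 59, 67, 63, 67, 63, 60]  (not all equal)
t=8: [72, 73, 73, 70, 72, 69, 70, 63, 67, 63, 67, 70]  (not all equal)
t=9: [56, 55, 55, 58, 56, 60, 59, 67, 63, 67, 63, 59]  (not all equal)
t=10: [72, 73, 73, 72, 72, 71, 70, 63, 67, 63, 67, 70]  (not all equal)
t=11: [56, 55, 55, 55, 56, 57, 59, 67, 63, 67, 63, 59]  (not all equal)
t=12: [72, 73, 74, 73, 73, 72, 70, 63, 67, 63, 67, 70]  (not all equal)
t=13: [56, 54, 53, 54, 55, 56, 59, 67, 63, 67, 63, 59]  (not all equal)
t=14: [72, 73, 74, 74, 73, 72, 70, 63, 67, 63, 67, 70]  (not all equal)
t=15: [56, 54, 53, 53, 54, 56, 59, 67, 63, 67, 63, 59]  (not all equal)
t=16: [72, 73, 74, 74, 73, 72, 70, 63, 67, 63, 67, 70]  (not all equal)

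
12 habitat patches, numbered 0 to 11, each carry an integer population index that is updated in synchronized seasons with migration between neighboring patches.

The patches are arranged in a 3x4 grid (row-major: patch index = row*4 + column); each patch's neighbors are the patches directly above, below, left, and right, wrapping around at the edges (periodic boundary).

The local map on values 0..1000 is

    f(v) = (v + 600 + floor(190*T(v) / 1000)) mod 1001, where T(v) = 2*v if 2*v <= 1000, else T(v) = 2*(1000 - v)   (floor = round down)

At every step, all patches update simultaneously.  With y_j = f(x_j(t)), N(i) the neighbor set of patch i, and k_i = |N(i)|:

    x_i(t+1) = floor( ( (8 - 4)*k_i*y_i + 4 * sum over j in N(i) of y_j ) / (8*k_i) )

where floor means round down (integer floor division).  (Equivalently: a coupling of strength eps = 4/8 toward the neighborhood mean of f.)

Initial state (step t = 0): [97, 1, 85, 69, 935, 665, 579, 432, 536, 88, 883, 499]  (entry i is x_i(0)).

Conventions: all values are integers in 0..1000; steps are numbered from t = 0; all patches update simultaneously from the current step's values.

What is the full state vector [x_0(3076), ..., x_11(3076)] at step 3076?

Simulating step by step:
t=0: [97, 1, 85, 69, 935, 665, 579, 432, 536, 88, 883, 499]
t=1: [637, 620, 628, 589, 482, 472, 397, 332, 442, 589, 520, 359]
t=2: [333, 348, 328, 283, 243, 264, 195, 134, 238, 312, 269, 160]
t=3: [395, 177, 389, 709, 809, 721, 780, 843, 694, 382, 706, 869]
t=4: [340, 525, 335, 371, 425, 452, 415, 485, 362, 324, 363, 476]
t=5: [121, 201, 116, 136, 174, 199, 166, 224, 118, 113, 116, 199]
t=6: [791, 832, 786, 807, 833, 849, 827, 870, 785, 786, 782, 839]
t=7: [476, 485, 473, 483, 492, 495, 489, 504, 473, 473, 471, 490]
t=8: [260, 263, 257, 266, 273, 274, 270, 281, 257, 256, 255, 269]
t=9: [961, 961, 958, 967, 972, 971, 969, 979, 959, 957, 956, 967]
t=10: [575, 574, 573, 577, 579, 578, 578, 582, 574, 573, 573, 577]
t=11: [335, 334, 334, 336, 336, 336, 336, 337, 334, 334, 334, 335]
t=12: [60, 59, 59, 61, 61, 61, 61, 62, 59, 59, 59, 61]
t=13: [682, 681, 681, 683, 683, 683, 683, 684, 681, 681, 681, 683]
t=14: [401, 401, 401, 401, 401, 401, 401, 402, 401, 401, 401, 401]
t=15: [152, 152, 152, 152, 152, 152, 152, 152, 152, 152, 152, 152]
t=16: [809, 809, 809, 809, 809, 809, 809, 809, 809, 809, 809, 809]
t=17: [480, 480, 480, 480, 480, 480, 480, 480, 480, 480, 480, 480]
t=18: [261, 261, 261, 261, 261, 261, 261, 261, 261, 261, 261, 261]
t=19: [960, 960, 960, 960, 960, 960, 960, 960, 960, 960, 960, 960]
t=20: [574, 574, 574, 574, 574, 574, 574, 574, 574, 574, 574, 574]
t=21: [334, 334, 334, 334, 334, 334, 334, 334, 334, 334, 334, 334]
t=22: [59, 59, 59, 59, 59, 59, 59, 59, 59, 59, 59, 59]
t=23: [681, 681, 681, 681, 681, 681, 681, 681, 681, 681, 681, 681]
t=24: [401, 401, 401, 401, 401, 401, 401, 401, 401, 401, 401, 401]
t=25: [152, 152, 152, 152, 152, 152, 152, 152, 152, 152, 152, 152]

Answer: [809, 809, 809, 809, 809, 809, 809, 809, 809, 809, 809, 809]
Key observation: The state at step 15, [152, 152, 152, 152, 152, 152, 152, 152, 152, 152, 152, 152], reappears at step 25: the system is in a cycle of period 10 from step 15 on.  Therefore the state at step 3076 equals the state at step 15 + ((3076 - 15) mod 10) = 16, which is [809, 809, 809, 809, 809, 809, 809, 809, 809, 809, 809, 809].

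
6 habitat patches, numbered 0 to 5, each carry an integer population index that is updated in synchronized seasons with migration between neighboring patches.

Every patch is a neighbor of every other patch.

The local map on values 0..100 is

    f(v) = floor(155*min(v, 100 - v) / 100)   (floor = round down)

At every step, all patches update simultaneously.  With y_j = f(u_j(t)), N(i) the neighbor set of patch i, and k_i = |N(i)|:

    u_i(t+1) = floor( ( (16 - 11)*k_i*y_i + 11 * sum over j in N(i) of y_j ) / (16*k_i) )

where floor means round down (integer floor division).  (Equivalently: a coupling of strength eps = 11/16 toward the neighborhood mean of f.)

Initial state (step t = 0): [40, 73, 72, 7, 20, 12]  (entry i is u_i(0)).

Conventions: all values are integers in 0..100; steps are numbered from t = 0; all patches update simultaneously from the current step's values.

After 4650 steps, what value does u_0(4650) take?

Simulating step by step:
t=0: [40, 73, 72, 7, 20, 12]
t=1: [39, 35, 35, 29, 33, 31]
t=2: [53, 52, 52, 50, 51, 51]
t=3: [74, 74, 74, 74, 74, 74]
t=4: [40, 40, 40, 40, 40, 40]
t=5: [62, 62, 62, 62, 62, 62]
t=6: [58, 58, 58, 58, 58, 58]
t=7: [65, 65, 65, 65, 65, 65]
t=8: [54, 54, 54, 54, 54, 54]
t=9: [71, 71, 71, 71, 71, 71]
t=10: [44, 44, 44, 44, 44, 44]
t=11: [68, 68, 68, 68, 68, 68]
t=12: [49, 49, 49, 49, 49, 49]
t=13: [75, 75, 75, 75, 75, 75]
t=14: [38, 38, 38, 38, 38, 38]
t=15: [58, 58, 58, 58, 58, 58]

Answer: u_0(4650) = 58
Key observation: The state at step 6, [58, 58, 58, 58, 58, 58], reappears at step 15: the system is in a cycle of period 9 from step 6 on.  Therefore the state at step 4650 equals the state at step 6 + ((4650 - 6) mod 9) = 6, which is [58, 58, 58, 58, 58, 58].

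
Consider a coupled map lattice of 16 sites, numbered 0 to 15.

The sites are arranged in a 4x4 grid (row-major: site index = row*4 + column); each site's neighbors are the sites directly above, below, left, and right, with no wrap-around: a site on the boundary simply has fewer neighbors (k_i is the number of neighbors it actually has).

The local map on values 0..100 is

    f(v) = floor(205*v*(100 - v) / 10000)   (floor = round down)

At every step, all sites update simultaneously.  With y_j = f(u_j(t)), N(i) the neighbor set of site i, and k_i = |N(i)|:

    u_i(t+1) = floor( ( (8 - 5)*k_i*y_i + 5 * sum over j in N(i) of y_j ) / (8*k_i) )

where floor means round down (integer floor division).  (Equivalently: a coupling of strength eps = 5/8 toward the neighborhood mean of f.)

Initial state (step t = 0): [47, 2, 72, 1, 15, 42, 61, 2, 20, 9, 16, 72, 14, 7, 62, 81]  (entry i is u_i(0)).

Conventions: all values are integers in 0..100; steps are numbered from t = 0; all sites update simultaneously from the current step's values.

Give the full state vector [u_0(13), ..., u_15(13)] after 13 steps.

Simulating step by step:
t=0: [47, 2, 72, 1, 15, 42, 61, 2, 20, 9, 16, 72, 14, 7, 62, 81]
t=1: [28, 30, 26, 14, 37, 33, 36, 20, 25, 24, 34, 28, 23, 23, 32, 39]
t=2: [43, 42, 38, 31, 43, 44, 42, 35, 39, 39, 43, 41, 36, 37, 43, 44]
t=3: [49, 49, 47, 45, 49, 49, 48, 46, 48, 48, 49, 48, 47, 47, 49, 49]
t=4: [51, 51, 50, 50, 51, 51, 50, 50, 51, 51, 51, 50, 51, 51, 51, 51]
t=5: [51, 51, 51, 51, 51, 51, 51, 51, 51, 51, 51, 51, 51, 51, 51, 51]
t=6: [51, 51, 51, 51, 51, 51, 51, 51, 51, 51, 51, 51, 51, 51, 51, 51]
t=7: [51, 51, 51, 51, 51, 51, 51, 51, 51, 51, 51, 51, 51, 51, 51, 51]
t=8: [51, 51, 51, 51, 51, 51, 51, 51, 51, 51, 51, 51, 51, 51, 51, 51]
t=9: [51, 51, 51, 51, 51, 51, 51, 51, 51, 51, 51, 51, 51, 51, 51, 51]
t=10: [51, 51, 51, 51, 51, 51, 51, 51, 51, 51, 51, 51, 51, 51, 51, 51]
t=11: [51, 51, 51, 51, 51, 51, 51, 51, 51, 51, 51, 51, 51, 51, 51, 51]
t=12: [51, 51, 51, 51, 51, 51, 51, 51, 51, 51, 51, 51, 51, 51, 51, 51]
t=13: [51, 51, 51, 51, 51, 51, 51, 51, 51, 51, 51, 51, 51, 51, 51, 51]

Answer: [51, 51, 51, 51, 51, 51, 51, 51, 51, 51, 51, 51, 51, 51, 51, 51]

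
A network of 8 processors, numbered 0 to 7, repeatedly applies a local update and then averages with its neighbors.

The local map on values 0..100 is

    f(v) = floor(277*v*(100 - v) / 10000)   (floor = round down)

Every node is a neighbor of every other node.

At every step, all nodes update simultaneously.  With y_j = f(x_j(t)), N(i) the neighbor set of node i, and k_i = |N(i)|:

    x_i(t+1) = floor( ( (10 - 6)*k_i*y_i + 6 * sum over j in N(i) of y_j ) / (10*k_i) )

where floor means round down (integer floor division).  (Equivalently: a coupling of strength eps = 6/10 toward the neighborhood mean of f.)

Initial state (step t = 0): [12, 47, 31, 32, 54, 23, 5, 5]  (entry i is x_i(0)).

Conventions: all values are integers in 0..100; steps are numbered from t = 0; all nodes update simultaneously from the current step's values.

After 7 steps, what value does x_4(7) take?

Simulating step by step:
t=0: [12, 47, 31, 32, 54, 23, 5, 5]
t=1: [39, 52, 49, 49, 52, 46, 34, 34]
t=2: [66, 67, 67, 67, 67, 67, 65, 65]
t=3: [61, 61, 61, 61, 61, 61, 62, 62]
t=4: [65, 65, 65, 65, 65, 65, 65, 65]
t=5: [63, 63, 63, 63, 63, 63, 63, 63]
t=6: [64, 64, 64, 64, 64, 64, 64, 64]
t=7: [63, 63, 63, 63, 63, 63, 63, 63]

Answer: x_4(7) = 63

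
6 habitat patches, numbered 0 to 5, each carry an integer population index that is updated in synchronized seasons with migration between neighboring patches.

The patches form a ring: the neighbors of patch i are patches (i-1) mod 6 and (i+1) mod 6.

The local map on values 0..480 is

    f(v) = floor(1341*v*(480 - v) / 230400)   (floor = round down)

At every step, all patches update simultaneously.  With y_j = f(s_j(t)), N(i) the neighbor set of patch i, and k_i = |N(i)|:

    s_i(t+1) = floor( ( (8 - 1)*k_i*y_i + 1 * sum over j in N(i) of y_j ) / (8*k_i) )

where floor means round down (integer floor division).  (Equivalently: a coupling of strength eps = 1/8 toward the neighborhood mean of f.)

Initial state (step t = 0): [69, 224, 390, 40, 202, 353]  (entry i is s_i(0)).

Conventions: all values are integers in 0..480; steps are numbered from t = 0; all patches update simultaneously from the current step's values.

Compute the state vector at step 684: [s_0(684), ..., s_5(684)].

Simulating step by step:
t=0: [69, 224, 390, 40, 202, 353]
t=1: [181, 314, 205, 122, 307, 258]
t=2: [314, 305, 321, 262, 307, 330]
t=3: [302, 308, 300, 328, 309, 290]
t=4: [312, 308, 312, 292, 306, 318]
t=5: [304, 307, 306, 317, 309, 300]
t=6: [311, 309, 308, 301, 307, 313]
t=7: [305, 306, 308, 312, 308, 304]
t=8: [310, 309, 307, 305, 308, 310]
t=9: [306, 307, 308, 309, 308, 306]
t=10: [309, 308, 308, 307, 308, 308]
t=11: [307, 307, 308, 308, 308, 307]
t=12: [309, 308, 308, 308, 308, 308]
t=13: [307, 307, 308, 308, 308, 307]

Answer: [309, 308, 308, 308, 308, 308]
Key observation: The state at step 11, [307, 307, 308, 308, 308, 307], reappears at step 13: the system is in a cycle of period 2 from step 11 on.  Therefore the state at step 684 equals the state at step 11 + ((684 - 11) mod 2) = 12, which is [309, 308, 308, 308, 308, 308].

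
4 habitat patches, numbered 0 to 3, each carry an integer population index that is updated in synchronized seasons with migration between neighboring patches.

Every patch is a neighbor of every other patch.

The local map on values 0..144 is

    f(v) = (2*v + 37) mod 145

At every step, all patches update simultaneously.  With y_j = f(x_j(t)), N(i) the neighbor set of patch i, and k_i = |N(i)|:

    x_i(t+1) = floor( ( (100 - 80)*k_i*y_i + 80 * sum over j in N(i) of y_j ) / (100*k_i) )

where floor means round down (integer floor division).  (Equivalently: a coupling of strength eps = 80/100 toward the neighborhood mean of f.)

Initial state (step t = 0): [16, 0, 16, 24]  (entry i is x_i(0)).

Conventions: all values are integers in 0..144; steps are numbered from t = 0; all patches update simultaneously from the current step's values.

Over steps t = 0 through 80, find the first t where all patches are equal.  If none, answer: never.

Answer: 2
Key observation: Synchronization is absorbing here: once all patches are equal they stay equal, and step 2 is the first all-equal step.

Derivation:
t=0: [16, 0, 16, 24]  (not all equal)
t=1: [64, 66, 64, 63]  (not all equal)
t=2: [20, 20, 20, 20]  (all equal)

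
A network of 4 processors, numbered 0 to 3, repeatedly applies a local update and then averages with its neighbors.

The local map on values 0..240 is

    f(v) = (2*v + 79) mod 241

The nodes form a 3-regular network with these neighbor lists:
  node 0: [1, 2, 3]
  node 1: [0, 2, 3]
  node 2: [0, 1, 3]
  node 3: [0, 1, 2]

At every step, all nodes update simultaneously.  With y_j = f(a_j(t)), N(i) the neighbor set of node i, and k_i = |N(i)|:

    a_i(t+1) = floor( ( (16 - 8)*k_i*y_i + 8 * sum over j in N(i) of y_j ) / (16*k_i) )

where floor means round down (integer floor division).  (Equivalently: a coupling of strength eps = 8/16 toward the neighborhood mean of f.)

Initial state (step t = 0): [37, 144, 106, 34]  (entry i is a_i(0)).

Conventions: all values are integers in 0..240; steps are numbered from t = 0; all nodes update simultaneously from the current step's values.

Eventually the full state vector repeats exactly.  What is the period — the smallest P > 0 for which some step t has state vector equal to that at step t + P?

Simulating step by step:
t=0: [37, 144, 106, 34]
t=1: [130, 121, 96, 128]
t=2: [83, 77, 60, 81]
t=3: [74, 150, 139, 72]
t=4: [193, 163, 156, 191]
t=5: [201, 181, 176, 199]
t=6: [224, 211, 207, 223]
t=7: [34, 26, 23, 34]
t=8: [140, 135, 133, 140]
t=9: [114, 110, 109, 114]
t=10: [63, 60, 59, 63]
t=11: [202, 200, 200, 202]
t=12: [80, 159, 159, 80]
t=13: [211, 183, 183, 211]
t=14: [80, 142, 142, 80]
t=15: [200, 161, 161, 200]
t=16: [212, 186, 186, 212]
t=17: [84, 147, 147, 84]
t=18: [48, 90, 90, 48]
t=19: [122, 70, 70, 122]
t=20: [127, 173, 173, 127]
t=21: [122, 153, 153, 122]
t=22: [102, 123, 123, 102]
t=23: [56, 70, 70, 56]
t=24: [200, 209, 209, 200]
t=25: [163, 89, 89, 163]
t=26: [114, 65, 65, 114]
t=27: [113, 161, 161, 113]
t=28: [96, 128, 128, 96]
t=29: [51, 72, 72, 51]
t=30: [195, 209, 209, 195]
t=31: [157, 86, 86, 157]
t=32: [104, 57, 57, 104]
t=33: [95, 144, 144, 95]
t=34: [60, 93, 93, 60]
t=35: [140, 82, 82, 140]
t=36: [79, 40, 40, 79]
t=37: [211, 185, 185, 211]
t=38: [82, 145, 145, 82]
t=39: [44, 86, 86, 44]
t=40: [114, 62, 62, 114]
t=41: [111, 157, 157, 111]
t=42: [90, 121, 121, 90]
t=43: [38, 59, 59, 38]
t=44: [169, 183, 183, 169]
t=45: [185, 194, 194, 185]
t=46: [214, 220, 220, 214]
t=47: [29, 33, 33, 29]
t=48: [139, 142, 142, 139]
t=49: [118, 120, 120, 118]
t=50: [75, 76, 76, 75]
t=51: [229, 230, 230, 229]
t=52: [55, 56, 56, 55]
t=53: [189, 190, 190, 189]
t=54: [216, 217, 217, 216]
t=55: [29, 30, 30, 29]
t=56: [137, 138, 138, 137]
t=57: [112, 113, 113, 112]
t=58: [62, 63, 63, 62]
t=59: [203, 204, 204, 203]
t=60: [3, 4, 4, 3]
t=61: [85, 86, 86, 85]
t=62: [8, 9, 9, 8]
t=63: [95, 96, 96, 95]
t=64: [28, 29, 29, 28]
t=65: [135, 136, 136, 135]
t=66: [108, 109, 109, 108]
t=67: [54, 55, 55, 54]
t=68: [187, 188, 188, 187]
t=69: [212, 213, 213, 212]
t=70: [21, 22, 22, 21]
t=71: [121, 122, 122, 121]
t=72: [80, 81, 81, 80]
t=73: [159, 79, 79, 159]
t=74: [183, 210, 210, 183]
t=75: [141, 79, 79, 141]
t=76: [159, 198, 198, 159]
t=77: [182, 208, 208, 182]
t=78: [139, 76, 76, 139]
t=79: [154, 192, 192, 154]
t=80: [171, 196, 196, 171]
t=81: [196, 213, 213, 196]
t=82: [161, 92, 92, 161]
t=83: [114, 68, 68, 114]
t=84: [115, 165, 165, 115]
t=85: [101, 134, 134, 101]
t=86: [62, 84, 84, 62]
t=87: [137, 71, 71, 137]
t=88: [148, 184, 184, 148]
t=89: [158, 182, 182, 158]
t=90: [170, 186, 186, 170]
t=91: [188, 199, 199, 188]
t=92: [221, 228, 228, 221]
t=93: [43, 48, 48, 43]
t=94: [168, 171, 171, 168]
t=95: [176, 178, 178, 176]
t=96: [191, 192, 192, 191]
t=97: [220, 221, 221, 220]
t=98: [37, 38, 38, 37]
t=99: [153, 154, 154, 153]
t=100: [144, 145, 145, 144]
t=101: [126, 127, 127, 126]
t=102: [90, 91, 91, 90]
t=103: [18, 19, 19, 18]
t=104: [115, 116, 116, 115]
t=105: [68, 69, 69, 68]
t=106: [215, 216, 216, 215]
t=107: [27, 28, 28, 27]
t=108: [133, 134, 134, 133]
t=109: [104, 105, 105, 104]
t=110: [46, 47, 47, 46]
t=111: [171, 172, 172, 171]
t=112: [180, 181, 181, 180]
t=113: [198, 199, 199, 198]
t=114: [234, 235, 235, 234]
t=115: [65, 66, 66, 65]
t=116: [209, 210, 210, 209]
t=117: [15, 16, 16, 15]
t=118: [109, 110, 110, 109]
t=119: [56, 57, 57, 56]
t=120: [191, 192, 192, 191]

Answer: 24
Key observation: The state at step 96, [191, 192, 192, 191], reappears at step 120 — and no state repeats earlier — so the cycle the system enters has period 24.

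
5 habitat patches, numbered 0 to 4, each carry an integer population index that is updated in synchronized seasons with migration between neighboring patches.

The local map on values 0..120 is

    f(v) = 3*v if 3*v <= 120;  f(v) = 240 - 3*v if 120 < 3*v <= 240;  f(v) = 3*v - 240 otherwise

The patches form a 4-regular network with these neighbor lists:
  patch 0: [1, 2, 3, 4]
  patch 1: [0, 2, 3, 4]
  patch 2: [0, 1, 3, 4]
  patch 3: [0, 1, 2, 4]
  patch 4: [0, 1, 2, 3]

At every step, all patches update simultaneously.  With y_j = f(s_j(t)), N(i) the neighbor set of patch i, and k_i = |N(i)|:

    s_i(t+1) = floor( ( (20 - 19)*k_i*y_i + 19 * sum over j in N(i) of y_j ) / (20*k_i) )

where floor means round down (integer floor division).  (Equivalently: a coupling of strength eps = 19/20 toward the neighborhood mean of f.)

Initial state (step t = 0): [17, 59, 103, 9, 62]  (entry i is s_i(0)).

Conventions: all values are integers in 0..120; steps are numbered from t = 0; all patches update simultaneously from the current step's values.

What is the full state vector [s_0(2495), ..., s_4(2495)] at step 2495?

Simulating step by step:
t=0: [17, 59, 103, 9, 62]
t=1: [53, 50, 49, 57, 52]
t=2: [83, 82, 81, 86, 83]
t=3: [9, 9, 10, 7, 9]
t=4: [26, 26, 25, 27, 26]
t=5: [78, 78, 78, 77, 78]
t=6: [6, 6, 6, 6, 6]
t=7: [18, 18, 18, 18, 18]
t=8: [54, 54, 54, 54, 54]
t=9: [78, 78, 78, 78, 78]
t=10: [6, 6, 6, 6, 6]

Answer: [18, 18, 18, 18, 18]
Key observation: The state at step 6, [6, 6, 6, 6, 6], reappears at step 10: the system is in a cycle of period 4 from step 6 on.  Therefore the state at step 2495 equals the state at step 6 + ((2495 - 6) mod 4) = 7, which is [18, 18, 18, 18, 18].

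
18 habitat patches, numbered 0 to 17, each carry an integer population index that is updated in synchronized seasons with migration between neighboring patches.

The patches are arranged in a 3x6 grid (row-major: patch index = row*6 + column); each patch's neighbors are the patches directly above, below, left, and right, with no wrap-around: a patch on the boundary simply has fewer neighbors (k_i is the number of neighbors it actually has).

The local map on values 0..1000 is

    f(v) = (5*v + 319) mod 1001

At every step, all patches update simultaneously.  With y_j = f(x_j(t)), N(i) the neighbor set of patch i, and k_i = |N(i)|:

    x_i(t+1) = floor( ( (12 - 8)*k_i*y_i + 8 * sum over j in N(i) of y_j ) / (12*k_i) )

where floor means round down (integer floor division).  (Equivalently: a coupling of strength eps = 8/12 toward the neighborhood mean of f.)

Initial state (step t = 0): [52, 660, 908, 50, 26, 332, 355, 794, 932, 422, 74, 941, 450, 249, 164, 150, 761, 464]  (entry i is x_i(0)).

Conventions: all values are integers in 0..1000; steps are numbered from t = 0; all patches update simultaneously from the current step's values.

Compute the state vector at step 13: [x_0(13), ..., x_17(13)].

Answer: [475, 374, 530, 604, 670, 728, 535, 188, 363, 297, 602, 706, 478, 368, 391, 441, 558, 721]

Derivation:
t=0: [52, 660, 908, 50, 26, 332, 355, 794, 932, 422, 74, 941, 450, 249, 164, 150, 761, 464]
t=1: [429, 587, 765, 574, 646, 482, 348, 469, 609, 525, 398, 518, 407, 407, 402, 174, 349, 258]
t=2: [256, 364, 224, 423, 453, 726, 347, 390, 465, 487, 511, 667, 253, 415, 309, 358, 265, 525]
t=3: [262, 335, 415, 537, 694, 726, 339, 292, 600, 592, 728, 830, 342, 511, 541, 537, 641, 745]
t=4: [544, 730, 421, 323, 684, 732, 322, 624, 349, 304, 660, 586, 303, 474, 271, 182, 395, 342]
t=5: [643, 520, 576, 754, 806, 652, 599, 585, 415, 585, 557, 441, 816, 660, 441, 476, 290, 188]
t=6: [586, 520, 375, 202, 284, 481, 363, 453, 330, 292, 346, 381, 440, 462, 552, 572, 490, 516]
t=7: [431, 532, 555, 488, 489, 560, 342, 634, 594, 512, 433, 444, 425, 470, 418, 418, 504, 628]
t=8: [492, 558, 479, 636, 555, 471, 320, 488, 405, 614, 662, 413, 378, 519, 437, 607, 577, 610]
t=9: [600, 534, 447, 429, 429, 381, 692, 632, 506, 431, 385, 497, 679, 629, 524, 359, 365, 316]
t=10: [693, 627, 694, 484, 359, 495, 592, 670, 688, 434, 393, 570, 649, 625, 627, 382, 325, 614]
t=11: [502, 646, 694, 553, 439, 356, 538, 542, 650, 496, 378, 379, 426, 519, 466, 493, 513, 498]
t=12: [459, 546, 527, 492, 256, 273, 290, 347, 564, 538, 469, 317, 455, 552, 717, 777, 693, 633]
t=13: [475, 374, 530, 604, 670, 728, 535, 188, 363, 297, 602, 706, 478, 368, 391, 441, 558, 721]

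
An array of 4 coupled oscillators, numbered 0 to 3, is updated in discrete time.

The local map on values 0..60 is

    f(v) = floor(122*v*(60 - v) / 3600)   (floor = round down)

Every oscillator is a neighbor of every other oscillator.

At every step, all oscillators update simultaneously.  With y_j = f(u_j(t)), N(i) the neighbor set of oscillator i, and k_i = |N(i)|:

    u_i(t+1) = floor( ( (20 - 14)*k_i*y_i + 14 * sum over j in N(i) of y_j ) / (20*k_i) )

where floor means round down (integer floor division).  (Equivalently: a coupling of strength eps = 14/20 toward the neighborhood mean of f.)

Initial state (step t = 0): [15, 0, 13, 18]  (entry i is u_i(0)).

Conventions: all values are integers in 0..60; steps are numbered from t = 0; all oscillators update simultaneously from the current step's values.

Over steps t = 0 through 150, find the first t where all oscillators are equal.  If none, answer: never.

Simulating step by step:
t=0: [15, 0, 13, 18]  (not all equal)
t=1: [17, 15, 16, 17]  (not all equal)
t=2: [23, 23, 23, 23]  (all equal)

Answer: 2
Key observation: Synchronization is absorbing here: once all oscillators are equal they stay equal, and step 2 is the first all-equal step.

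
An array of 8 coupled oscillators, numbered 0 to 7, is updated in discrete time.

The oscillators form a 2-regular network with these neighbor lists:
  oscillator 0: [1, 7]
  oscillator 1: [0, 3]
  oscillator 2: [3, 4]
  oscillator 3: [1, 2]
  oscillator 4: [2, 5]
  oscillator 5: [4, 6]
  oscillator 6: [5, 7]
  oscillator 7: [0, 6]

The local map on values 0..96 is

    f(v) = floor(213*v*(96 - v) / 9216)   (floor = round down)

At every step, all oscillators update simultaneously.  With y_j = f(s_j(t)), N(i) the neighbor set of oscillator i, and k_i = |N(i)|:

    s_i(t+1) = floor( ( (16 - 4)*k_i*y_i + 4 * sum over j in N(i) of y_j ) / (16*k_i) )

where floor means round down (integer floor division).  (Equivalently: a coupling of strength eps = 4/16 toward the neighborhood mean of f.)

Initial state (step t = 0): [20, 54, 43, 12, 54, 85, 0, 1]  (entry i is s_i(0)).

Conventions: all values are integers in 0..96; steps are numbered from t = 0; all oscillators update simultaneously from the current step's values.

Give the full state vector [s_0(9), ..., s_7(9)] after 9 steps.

Simulating step by step:
t=0: [20, 54, 43, 12, 54, 85, 0, 1]
t=1: [33, 46, 48, 30, 48, 22, 2, 5]
t=2: [43, 51, 52, 47, 51, 34, 8, 14]
t=3: [48, 52, 52, 52, 52, 44, 21, 28]
t=4: [51, 52, 52, 52, 52, 50, 39, 44]
t=5: [52, 52, 52, 52, 52, 52, 51, 52]
t=6: [52, 52, 52, 52, 52, 52, 52, 52]
t=7: [52, 52, 52, 52, 52, 52, 52, 52]
t=8: [52, 52, 52, 52, 52, 52, 52, 52]
t=9: [52, 52, 52, 52, 52, 52, 52, 52]

Answer: [52, 52, 52, 52, 52, 52, 52, 52]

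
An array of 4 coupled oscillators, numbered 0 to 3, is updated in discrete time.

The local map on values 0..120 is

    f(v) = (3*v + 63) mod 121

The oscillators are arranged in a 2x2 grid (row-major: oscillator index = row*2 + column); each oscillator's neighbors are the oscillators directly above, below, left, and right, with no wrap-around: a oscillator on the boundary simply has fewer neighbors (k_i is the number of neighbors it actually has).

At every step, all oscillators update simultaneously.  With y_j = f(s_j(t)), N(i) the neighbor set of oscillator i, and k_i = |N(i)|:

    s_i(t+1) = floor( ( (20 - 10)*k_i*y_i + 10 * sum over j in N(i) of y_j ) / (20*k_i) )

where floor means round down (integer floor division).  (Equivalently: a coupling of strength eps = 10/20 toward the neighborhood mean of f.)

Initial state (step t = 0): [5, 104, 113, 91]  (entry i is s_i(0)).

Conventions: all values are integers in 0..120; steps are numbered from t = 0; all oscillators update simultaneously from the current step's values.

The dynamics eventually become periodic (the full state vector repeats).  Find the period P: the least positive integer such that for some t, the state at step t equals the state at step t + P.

Answer: 5
Key observation: The state at step 84, [62, 62, 62, 62], reappears at step 89 — and no state repeats earlier — so the cycle the system enters has period 5.

Derivation:
t=0: [5, 104, 113, 91]
t=1: [51, 49, 62, 59]
t=2: [71, 98, 57, 83]
t=3: [74, 83, 82, 92]
t=4: [55, 70, 68, 82]
t=5: [67, 59, 56, 47]
t=6: [68, 85, 81, 98]
t=7: [47, 73, 67, 92]
t=8: [57, 65, 56, 64]
t=9: [88, 39, 86, 38]
t=10: [77, 64, 74, 62]
t=11: [40, 21, 36, 17]
t=12: [44, 46, 69, 70]
t=13: [64, 66, 40, 42]
t=14: [26, 29, 51, 54]
t=15: [41, 45, 78, 83]
t=16: [65, 72, 61, 68]
t=17: [18, 28, 12, 22]
t=18: [89, 44, 80, 35]
t=19: [77, 70, 64, 57]
t=20: [37, 56, 47, 67]
t=21: [74, 73, 60, 59]
t=22: [31, 60, 41, 69]
t=23: [34, 16, 48, 30]
t=24: [71, 74, 62, 65]
t=25: [29, 34, 16, 20]
t=26: [53, 29, 63, 39]
t=27: [60, 54, 45, 39]
t=28: [45, 67, 53, 74]
t=29: [69, 41, 80, 52]
t=30: [45, 64, 62, 80]
t=31: [43, 41, 38, 35]
t=32: [65, 62, 57, 53]
t=33: [38, 32, 85, 80]
t=34: [56, 48, 67, 59]
t=35: [82, 100, 68, 86]
t=36: [39, 36, 49, 45]
t=37: [64, 59, 78, 73]
t=38: [50, 72, 40, 63]
t=39: [70, 44, 56, 29]
t=40: [61, 52, 70, 60]
t=41: [34, 50, 16, 32]
t=42: [72, 66, 76, 69]
t=43: [35, 25, 40, 31]
t=44: [43, 29, 51, 37]
t=45: [66, 45, 78, 57]
t=46: [42, 71, 60, 89]
t=47: [42, 56, 39, 52]
t=48: [76, 96, 71, 91]
t=49: [60, 90, 52, 82]
t=50: [47, 62, 66, 80]
t=51: [48, 39, 45, 37]
t=52: [77, 64, 73, 60]
t=53: [39, 19, 33, 13]
t=54: [69, 100, 60, 91]
t=55: [14, 30, 31, 47]
t=56: [69, 63, 64, 58]
t=57: [19, 41, 42, 63]
t=58: [93, 65, 66, 38]
t=59: [58, 47, 48, 36]
t=60: [100, 83, 84, 67]
t=61: [35, 40, 42, 46]
t=62: [56, 62, 65, 72]
t=63: [60, 40, 44, 24]
t=64: [34, 34, 40, 41]
t=65: [48, 49, 58, 59]
t=66: [94, 95, 109, 110]
t=67: [84, 86, 46, 48]
t=68: [76, 79, 79, 82]
t=69: [53, 58, 58, 62]
t=70: [108, 85, 85, 61]
t=71: [50, 45, 45, 40]
t=72: [84, 77, 77, 69]
t=73: [62, 51, 51, 40]
t=74: [51, 64, 64, 78]
t=75: [54, 44, 44, 34]
t=76: [89, 74, 74, 59]
t=77: [65, 73, 73, 81]
t=78: [28, 40, 40, 52]
t=79: [44, 62, 62, 80]
t=80: [40, 37, 37, 34]
t=81: [57, 53, 53, 48]
t=82: [107, 100, 100, 93]
t=83: [10, 30, 30, 50]
t=84: [62, 62, 62, 62]
t=85: [7, 7, 7, 7]
t=86: [84, 84, 84, 84]
t=87: [73, 73, 73, 73]
t=88: [40, 40, 40, 40]
t=89: [62, 62, 62, 62]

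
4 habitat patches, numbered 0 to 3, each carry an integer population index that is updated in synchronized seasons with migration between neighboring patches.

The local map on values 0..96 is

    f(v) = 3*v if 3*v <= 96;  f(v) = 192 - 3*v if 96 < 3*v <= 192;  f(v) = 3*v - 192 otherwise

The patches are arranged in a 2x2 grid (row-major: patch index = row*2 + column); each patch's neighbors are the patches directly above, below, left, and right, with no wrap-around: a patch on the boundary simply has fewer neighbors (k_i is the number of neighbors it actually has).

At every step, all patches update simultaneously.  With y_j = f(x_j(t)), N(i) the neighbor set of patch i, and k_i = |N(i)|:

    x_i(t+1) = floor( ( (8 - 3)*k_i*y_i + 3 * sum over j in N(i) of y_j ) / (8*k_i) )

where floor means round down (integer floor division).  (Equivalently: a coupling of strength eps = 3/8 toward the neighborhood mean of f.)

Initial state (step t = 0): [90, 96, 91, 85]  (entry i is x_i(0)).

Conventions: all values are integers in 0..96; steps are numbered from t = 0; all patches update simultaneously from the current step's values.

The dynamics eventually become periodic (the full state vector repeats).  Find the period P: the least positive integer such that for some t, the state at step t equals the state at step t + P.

Answer: 8
Key observation: The state at step 99, [18, 18, 18, 18], reappears at step 107 — and no state repeats earlier — so the cycle the system enters has period 8.

Derivation:
t=0: [90, 96, 91, 85]
t=1: [81, 86, 77, 72]
t=2: [51, 55, 38, 34]
t=3: [44, 41, 72, 75]
t=4: [54, 60, 32, 38]
t=5: [39, 27, 80, 69]
t=6: [71, 67, 46, 33]
t=7: [24, 27, 55, 69]
t=8: [65, 66, 33, 29]
t=9: [20, 20, 75, 72]
t=10: [54, 53, 36, 32]
t=11: [40, 44, 76, 81]
t=12: [63, 60, 45, 49]
t=13: [14, 16, 44, 41]
t=14: [46, 50, 58, 63]
t=15: [45, 36, 21, 13]
t=16: [63, 70, 57, 51]
t=17: [9, 19, 21, 31]
t=18: [39, 58, 61, 80]
t=19: [51, 34, 28, 35]
t=20: [57, 79, 76, 87]
t=21: [28, 45, 39, 58]
t=22: [77, 54, 66, 36]
t=23: [31, 41, 26, 59]
t=24: [85, 63, 69, 36]
t=25: [42, 29, 36, 55]
t=26: [73, 71, 69, 48]
t=27: [23, 27, 23, 36]
t=28: [71, 79, 71, 80]
t=29: [25, 41, 26, 42]
t=30: [74, 69, 75, 68]
t=31: [27, 17, 28, 16]
t=32: [75, 56, 76, 55]
t=33: [31, 26, 33, 28]
t=34: [90, 81, 91, 84]
t=35: [73, 57, 76, 62]
t=36: [27, 19, 28, 14]
t=37: [77, 58, 75, 52]
t=38: [33, 25, 34, 32]
t=39: [89, 82, 91, 90]
t=40: [72, 62, 79, 74]
t=41: [24, 13, 38, 28]
t=42: [66, 53, 78, 74]
t=43: [17, 27, 33, 32]
t=44: [64, 78, 85, 92]
t=45: [19, 42, 55, 72]
t=46: [53, 56, 32, 32]
t=47: [43, 39, 84, 82]
t=48: [64, 68, 59, 59]
t=49: [5, 10, 12, 14]
t=50: [21, 29, 33, 38]
t=51: [73, 80, 84, 82]
t=52: [37, 45, 52, 54]
t=53: [68, 56, 43, 36]
t=54: [23, 33, 57, 68]
t=55: [64, 73, 28, 28]
t=56: [20, 32, 68, 73]
t=57: [57, 76, 23, 37]
t=58: [32, 41, 62, 70]
t=59: [74, 64, 25, 25]
t=60: [32, 19, 66, 60]
t=61: [71, 55, 24, 19]
t=62: [31, 31, 59, 54]
t=63: [78, 81, 32, 39]
t=64: [53, 53, 81, 74]
t=65: [36, 32, 43, 34]
t=66: [82, 92, 72, 86]
t=67: [54, 75, 37, 61]
t=68: [40, 27, 57, 27]
t=69: [64, 79, 41, 69]
t=70: [21, 30, 45, 30]
t=71: [66, 84, 64, 83]
t=72: [15, 49, 11, 46]
t=73: [42, 46, 39, 48]
t=74: [65, 55, 68, 54]
t=75: [9, 23, 13, 26]
t=76: [37, 62, 44, 69]
t=77: [63, 21, 55, 21]
t=78: [18, 51, 29, 56]
t=79: [57, 39, 69, 38]
t=80: [30, 65, 27, 65]
t=81: [72, 19, 68, 17]
t=82: [27, 49, 21, 44]
t=83: [70, 54, 65, 57]
t=84: [17, 26, 9, 19]
t=85: [51, 69, 37, 55]
t=86: [42, 21, 63, 34]
t=87: [53, 68, 31, 68]
t=88: [40, 15, 66, 27]
t=89: [54, 56, 32, 60]
t=90: [41, 22, 67, 30]
t=91: [57, 71, 35, 70]
t=92: [33, 20, 61, 31]
t=93: [71, 72, 40, 71]
t=94: [31, 22, 52, 31]
t=95: [77, 76, 57, 77]
t=96: [35, 37, 27, 35]
t=97: [84, 83, 83, 84]
t=98: [58, 58, 58, 58]
t=99: [18, 18, 18, 18]
t=100: [54, 54, 54, 54]
t=101: [30, 30, 30, 30]
t=102: [90, 90, 90, 90]
t=103: [78, 78, 78, 78]
t=104: [42, 42, 42, 42]
t=105: [66, 66, 66, 66]
t=106: [6, 6, 6, 6]
t=107: [18, 18, 18, 18]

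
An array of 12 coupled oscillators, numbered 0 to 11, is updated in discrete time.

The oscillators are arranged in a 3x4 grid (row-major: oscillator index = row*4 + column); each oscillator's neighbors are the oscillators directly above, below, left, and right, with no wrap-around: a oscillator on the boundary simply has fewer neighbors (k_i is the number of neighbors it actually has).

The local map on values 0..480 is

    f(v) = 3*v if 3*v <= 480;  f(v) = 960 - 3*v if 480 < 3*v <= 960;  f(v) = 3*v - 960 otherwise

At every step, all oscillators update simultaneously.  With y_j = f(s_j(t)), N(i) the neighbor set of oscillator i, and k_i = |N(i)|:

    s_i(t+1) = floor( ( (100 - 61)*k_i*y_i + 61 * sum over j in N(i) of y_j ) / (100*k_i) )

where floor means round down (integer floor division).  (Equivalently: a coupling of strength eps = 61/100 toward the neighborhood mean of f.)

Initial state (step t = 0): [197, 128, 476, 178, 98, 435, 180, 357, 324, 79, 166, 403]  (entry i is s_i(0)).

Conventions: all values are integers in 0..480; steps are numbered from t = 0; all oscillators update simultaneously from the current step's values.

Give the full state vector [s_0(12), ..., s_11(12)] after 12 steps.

Simulating step by step:
t=0: [197, 128, 476, 178, 98, 435, 180, 357, 324, 79, 166, 403]
t=1: [350, 390, 432, 342, 262, 338, 375, 265, 166, 258, 364, 271]
t=2: [152, 179, 220, 178, 191, 133, 169, 141, 289, 204, 152, 147]
t=3: [424, 399, 381, 386, 343, 401, 417, 433, 260, 328, 430, 440]
t=4: [215, 242, 218, 236, 176, 189, 280, 304, 98, 162, 265, 344]
t=5: [325, 297, 242, 206, 372, 345, 185, 109, 390, 358, 199, 93]
t=6: [74, 92, 257, 304, 121, 142, 310, 336, 164, 176, 303, 319]
t=7: [281, 277, 145, 91, 368, 334, 120, 35, 424, 360, 114, 31]
t=8: [128, 171, 324, 271, 151, 131, 281, 188, 202, 188, 249, 172]
t=9: [424, 334, 149, 181, 406, 368, 200, 298, 397, 349, 277, 358]
t=10: [213, 199, 340, 319, 240, 170, 260, 206, 195, 136, 164, 103]
t=11: [309, 310, 134, 123, 326, 357, 271, 233, 343, 422, 364, 367]
t=12: [27, 122, 267, 346, 50, 119, 195, 235, 125, 182, 172, 174]

Answer: [27, 122, 267, 346, 50, 119, 195, 235, 125, 182, 172, 174]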